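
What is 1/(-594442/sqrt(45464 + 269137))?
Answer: -sqrt(314601)/594442 ≈ -0.00094356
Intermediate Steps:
1/(-594442/sqrt(45464 + 269137)) = 1/(-594442*sqrt(314601)/314601) = -sqrt(314601)/594442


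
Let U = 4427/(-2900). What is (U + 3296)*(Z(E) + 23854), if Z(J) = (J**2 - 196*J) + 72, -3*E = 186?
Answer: 190706855053/1450 ≈ 1.3152e+8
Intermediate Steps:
E = -62 (E = -1/3*186 = -62)
U = -4427/2900 (U = 4427*(-1/2900) = -4427/2900 ≈ -1.5266)
Z(J) = 72 + J**2 - 196*J
(U + 3296)*(Z(E) + 23854) = (-4427/2900 + 3296)*((72 + (-62)**2 - 196*(-62)) + 23854) = 9553973*((72 + 3844 + 12152) + 23854)/2900 = 9553973*(16068 + 23854)/2900 = (9553973/2900)*39922 = 190706855053/1450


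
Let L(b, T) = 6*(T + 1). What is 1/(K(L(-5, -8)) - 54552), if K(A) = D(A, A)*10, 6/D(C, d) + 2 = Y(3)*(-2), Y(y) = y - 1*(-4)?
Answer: -4/218223 ≈ -1.8330e-5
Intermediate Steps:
Y(y) = 4 + y (Y(y) = y + 4 = 4 + y)
L(b, T) = 6 + 6*T (L(b, T) = 6*(1 + T) = 6 + 6*T)
D(C, d) = -3/8 (D(C, d) = 6/(-2 + (4 + 3)*(-2)) = 6/(-2 + 7*(-2)) = 6/(-2 - 14) = 6/(-16) = 6*(-1/16) = -3/8)
K(A) = -15/4 (K(A) = -3/8*10 = -15/4)
1/(K(L(-5, -8)) - 54552) = 1/(-15/4 - 54552) = 1/(-218223/4) = -4/218223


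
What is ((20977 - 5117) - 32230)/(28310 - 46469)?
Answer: 16370/18159 ≈ 0.90148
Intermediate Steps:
((20977 - 5117) - 32230)/(28310 - 46469) = (15860 - 32230)/(-18159) = -16370*(-1/18159) = 16370/18159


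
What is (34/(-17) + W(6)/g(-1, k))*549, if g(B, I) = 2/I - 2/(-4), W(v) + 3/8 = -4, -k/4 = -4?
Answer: -4941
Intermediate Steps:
k = 16 (k = -4*(-4) = 16)
W(v) = -35/8 (W(v) = -3/8 - 4 = -35/8)
g(B, I) = ½ + 2/I (g(B, I) = 2/I - 2*(-¼) = 2/I + ½ = ½ + 2/I)
(34/(-17) + W(6)/g(-1, k))*549 = (34/(-17) - 35*32/(4 + 16)/8)*549 = (34*(-1/17) - 35/(8*((½)*(1/16)*20)))*549 = (-2 - 35/(8*5/8))*549 = (-2 - 35/8*8/5)*549 = (-2 - 7)*549 = -9*549 = -4941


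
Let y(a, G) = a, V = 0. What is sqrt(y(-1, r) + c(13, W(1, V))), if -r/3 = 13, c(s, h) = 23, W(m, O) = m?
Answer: sqrt(22) ≈ 4.6904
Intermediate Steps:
r = -39 (r = -3*13 = -39)
sqrt(y(-1, r) + c(13, W(1, V))) = sqrt(-1 + 23) = sqrt(22)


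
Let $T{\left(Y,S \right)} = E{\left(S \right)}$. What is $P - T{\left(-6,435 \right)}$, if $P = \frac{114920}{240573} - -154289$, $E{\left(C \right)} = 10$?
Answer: $\frac{37115476787}{240573} \approx 1.5428 \cdot 10^{5}$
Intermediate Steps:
$T{\left(Y,S \right)} = 10$
$P = \frac{37117882517}{240573}$ ($P = 114920 \cdot \frac{1}{240573} + 154289 = \frac{114920}{240573} + 154289 = \frac{37117882517}{240573} \approx 1.5429 \cdot 10^{5}$)
$P - T{\left(-6,435 \right)} = \frac{37117882517}{240573} - 10 = \frac{37115476787}{240573}$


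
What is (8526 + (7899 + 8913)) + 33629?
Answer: 58967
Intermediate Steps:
(8526 + (7899 + 8913)) + 33629 = (8526 + 16812) + 33629 = 25338 + 33629 = 58967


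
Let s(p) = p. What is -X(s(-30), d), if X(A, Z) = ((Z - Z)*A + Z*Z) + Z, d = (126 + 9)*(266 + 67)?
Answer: -2020996980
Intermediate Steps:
d = 44955 (d = 135*333 = 44955)
X(A, Z) = Z + Z**2 (X(A, Z) = (0*A + Z**2) + Z = (0 + Z**2) + Z = Z**2 + Z = Z + Z**2)
-X(s(-30), d) = -44955*(1 + 44955) = -44955*44956 = -1*2020996980 = -2020996980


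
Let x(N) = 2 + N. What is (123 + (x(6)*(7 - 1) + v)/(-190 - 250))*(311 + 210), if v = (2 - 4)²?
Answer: 7042357/110 ≈ 64021.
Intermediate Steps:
v = 4 (v = (-2)² = 4)
(123 + (x(6)*(7 - 1) + v)/(-190 - 250))*(311 + 210) = (123 + ((2 + 6)*(7 - 1) + 4)/(-190 - 250))*(311 + 210) = (123 + (8*6 + 4)/(-440))*521 = (123 + (48 + 4)*(-1/440))*521 = (123 + 52*(-1/440))*521 = (123 - 13/110)*521 = (13517/110)*521 = 7042357/110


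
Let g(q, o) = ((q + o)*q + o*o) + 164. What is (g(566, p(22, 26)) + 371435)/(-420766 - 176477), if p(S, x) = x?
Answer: -707347/597243 ≈ -1.1844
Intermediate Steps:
g(q, o) = 164 + o² + q*(o + q) (g(q, o) = ((o + q)*q + o²) + 164 = (q*(o + q) + o²) + 164 = (o² + q*(o + q)) + 164 = 164 + o² + q*(o + q))
(g(566, p(22, 26)) + 371435)/(-420766 - 176477) = ((164 + 26² + 566² + 26*566) + 371435)/(-420766 - 176477) = ((164 + 676 + 320356 + 14716) + 371435)/(-597243) = (335912 + 371435)*(-1/597243) = 707347*(-1/597243) = -707347/597243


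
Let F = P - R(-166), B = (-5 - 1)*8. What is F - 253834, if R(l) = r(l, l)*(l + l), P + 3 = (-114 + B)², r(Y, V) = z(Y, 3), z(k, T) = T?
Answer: -226597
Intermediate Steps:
r(Y, V) = 3
B = -48 (B = -6*8 = -48)
P = 26241 (P = -3 + (-114 - 48)² = -3 + (-162)² = -3 + 26244 = 26241)
R(l) = 6*l (R(l) = 3*(l + l) = 3*(2*l) = 6*l)
F = 27237 (F = 26241 - 6*(-166) = 26241 - 1*(-996) = 26241 + 996 = 27237)
F - 253834 = 27237 - 253834 = -226597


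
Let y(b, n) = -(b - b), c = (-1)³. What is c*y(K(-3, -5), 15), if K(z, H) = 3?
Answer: 0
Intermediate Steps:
c = -1
y(b, n) = 0 (y(b, n) = -1*0 = 0)
c*y(K(-3, -5), 15) = -1*0 = 0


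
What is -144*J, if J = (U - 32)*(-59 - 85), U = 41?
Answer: 186624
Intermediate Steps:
J = -1296 (J = (41 - 32)*(-59 - 85) = 9*(-144) = -1296)
-144*J = -144*(-1296) = 186624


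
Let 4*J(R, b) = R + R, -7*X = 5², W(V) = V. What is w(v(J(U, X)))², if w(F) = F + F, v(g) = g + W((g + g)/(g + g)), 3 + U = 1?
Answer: 0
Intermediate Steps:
U = -2 (U = -3 + 1 = -2)
X = -25/7 (X = -⅐*5² = -⅐*25 = -25/7 ≈ -3.5714)
J(R, b) = R/2 (J(R, b) = (R + R)/4 = (2*R)/4 = R/2)
v(g) = 1 + g (v(g) = g + (g + g)/(g + g) = g + (2*g)/((2*g)) = g + (2*g)*(1/(2*g)) = g + 1 = 1 + g)
w(F) = 2*F
w(v(J(U, X)))² = (2*(1 + (½)*(-2)))² = (2*(1 - 1))² = (2*0)² = 0² = 0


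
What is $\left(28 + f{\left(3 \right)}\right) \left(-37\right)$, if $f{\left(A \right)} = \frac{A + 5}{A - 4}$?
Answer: $-740$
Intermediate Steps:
$f{\left(A \right)} = \frac{5 + A}{-4 + A}$
$\left(28 + f{\left(3 \right)}\right) \left(-37\right) = \left(28 + \frac{5 + 3}{-4 + 3}\right) \left(-37\right) = \left(28 + \frac{1}{-1} \cdot 8\right) \left(-37\right) = \left(28 - 8\right) \left(-37\right) = 20 \left(-37\right) = -740$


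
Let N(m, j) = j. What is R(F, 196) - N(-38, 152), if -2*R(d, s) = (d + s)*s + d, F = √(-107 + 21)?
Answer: -19360 - 197*I*√86/2 ≈ -19360.0 - 913.45*I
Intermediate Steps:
F = I*√86 (F = √(-86) = I*√86 ≈ 9.2736*I)
R(d, s) = -d/2 - s*(d + s)/2 (R(d, s) = -((d + s)*s + d)/2 = -(s*(d + s) + d)/2 = -(d + s*(d + s))/2 = -d/2 - s*(d + s)/2)
R(F, 196) - N(-38, 152) = (-I*√86/2 - ½*196² - ½*I*√86*196) - 1*152 = (-I*√86/2 - ½*38416 - 98*I*√86) - 152 = (-I*√86/2 - 19208 - 98*I*√86) - 152 = (-19208 - 197*I*√86/2) - 152 = -19360 - 197*I*√86/2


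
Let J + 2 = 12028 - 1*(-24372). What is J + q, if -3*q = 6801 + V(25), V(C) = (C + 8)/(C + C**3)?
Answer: 534150139/15650 ≈ 34131.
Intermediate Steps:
V(C) = (8 + C)/(C + C**3)
J = 36398 (J = -2 + (12028 - 1*(-24372)) = -2 + (12028 + 24372) = -2 + 36400 = 36398)
q = -35478561/15650 (q = -(6801 + (8 + 25)/(25 + 25**3))/3 = -(6801 + 33/(25 + 15625))/3 = -(6801 + 33/15650)/3 = -1/3*106435683/15650 = -35478561/15650 ≈ -2267.0)
J + q = 36398 - 35478561/15650 = 534150139/15650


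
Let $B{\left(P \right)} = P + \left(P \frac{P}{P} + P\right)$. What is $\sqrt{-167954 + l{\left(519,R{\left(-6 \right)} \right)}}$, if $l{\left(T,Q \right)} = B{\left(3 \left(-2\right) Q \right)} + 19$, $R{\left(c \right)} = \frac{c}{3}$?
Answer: $i \sqrt{167899} \approx 409.75 i$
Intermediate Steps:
$R{\left(c \right)} = \frac{c}{3}$ ($R{\left(c \right)} = c \frac{1}{3} = \frac{c}{3}$)
$B{\left(P \right)} = 3 P$ ($B{\left(P \right)} = P + \left(P 1 + P\right) = P + \left(P + P\right) = P + 2 P = 3 P$)
$l{\left(T,Q \right)} = 19 - 18 Q$ ($l{\left(T,Q \right)} = 3 \cdot 3 \left(-2\right) Q + 19 = 3 \left(- 6 Q\right) + 19 = - 18 Q + 19 = 19 - 18 Q$)
$\sqrt{-167954 + l{\left(519,R{\left(-6 \right)} \right)}} = \sqrt{-167954 - \left(-19 + 18 \cdot \frac{1}{3} \left(-6\right)\right)} = \sqrt{-167954 + \left(19 - -36\right)} = \sqrt{-167954 + \left(19 + 36\right)} = \sqrt{-167954 + 55} = \sqrt{-167899} = i \sqrt{167899}$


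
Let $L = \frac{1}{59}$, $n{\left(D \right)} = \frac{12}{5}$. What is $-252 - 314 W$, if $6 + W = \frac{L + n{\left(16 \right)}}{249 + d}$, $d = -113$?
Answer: $\frac{32625979}{20060} \approx 1626.4$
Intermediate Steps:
$n{\left(D \right)} = \frac{12}{5}$ ($n{\left(D \right)} = 12 \cdot \frac{1}{5} = \frac{12}{5}$)
$L = \frac{1}{59} \approx 0.016949$
$W = - \frac{240007}{40120}$ ($W = -6 + \frac{\frac{1}{59} + \frac{12}{5}}{249 - 113} = -6 + \frac{713}{295 \cdot 136} = -6 + \frac{713}{295} \cdot \frac{1}{136} = -6 + \frac{713}{40120} = - \frac{240007}{40120} \approx -5.9822$)
$-252 - 314 W = -252 - - \frac{37681099}{20060} = -252 + \frac{37681099}{20060} = \frac{32625979}{20060}$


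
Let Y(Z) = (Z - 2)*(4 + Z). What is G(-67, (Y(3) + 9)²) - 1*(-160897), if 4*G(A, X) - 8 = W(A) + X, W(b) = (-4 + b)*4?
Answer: 160892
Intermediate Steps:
W(b) = -16 + 4*b
Y(Z) = (-2 + Z)*(4 + Z)
G(A, X) = -2 + A + X/4 (G(A, X) = 2 + ((-16 + 4*A) + X)/4 = 2 + (-16 + X + 4*A)/4 = 2 + (-4 + A + X/4) = -2 + A + X/4)
G(-67, (Y(3) + 9)²) - 1*(-160897) = (-2 - 67 + ((-8 + 3² + 2*3) + 9)²/4) - 1*(-160897) = (-2 - 67 + ((-8 + 9 + 6) + 9)²/4) + 160897 = (-2 - 67 + (7 + 9)²/4) + 160897 = (-2 - 67 + (¼)*16²) + 160897 = (-2 - 67 + (¼)*256) + 160897 = (-2 - 67 + 64) + 160897 = -5 + 160897 = 160892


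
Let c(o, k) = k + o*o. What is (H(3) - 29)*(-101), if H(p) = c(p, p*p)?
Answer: 1111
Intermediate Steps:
c(o, k) = k + o²
H(p) = 2*p² (H(p) = p*p + p² = p² + p² = 2*p²)
(H(3) - 29)*(-101) = (2*3² - 29)*(-101) = (2*9 - 29)*(-101) = (18 - 29)*(-101) = -11*(-101) = 1111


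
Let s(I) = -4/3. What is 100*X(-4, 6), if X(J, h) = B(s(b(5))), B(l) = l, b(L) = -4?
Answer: -400/3 ≈ -133.33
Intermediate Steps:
s(I) = -4/3 (s(I) = -4*1/3 = -4/3)
X(J, h) = -4/3
100*X(-4, 6) = 100*(-4/3) = -400/3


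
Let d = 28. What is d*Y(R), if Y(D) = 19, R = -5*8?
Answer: 532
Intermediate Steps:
R = -40
d*Y(R) = 28*19 = 532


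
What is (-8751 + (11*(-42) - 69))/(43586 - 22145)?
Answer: -442/1021 ≈ -0.43291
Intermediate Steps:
(-8751 + (11*(-42) - 69))/(43586 - 22145) = (-8751 + (-462 - 69))/21441 = (-8751 - 531)*(1/21441) = -9282*1/21441 = -442/1021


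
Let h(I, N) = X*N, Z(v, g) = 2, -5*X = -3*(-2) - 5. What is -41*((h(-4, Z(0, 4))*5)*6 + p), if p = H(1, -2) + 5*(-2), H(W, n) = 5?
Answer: 697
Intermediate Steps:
X = -1/5 (X = -(-3*(-2) - 5)/5 = -(6 - 5)/5 = -1/5*1 = -1/5 ≈ -0.20000)
h(I, N) = -N/5
p = -5 (p = 5 + 5*(-2) = 5 - 10 = -5)
-41*((h(-4, Z(0, 4))*5)*6 + p) = -41*((-1/5*2*5)*6 - 5) = -41*(-2/5*5*6 - 5) = -41*(-2*6 - 5) = -41*(-12 - 5) = -41*(-17) = 697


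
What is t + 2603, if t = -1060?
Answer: 1543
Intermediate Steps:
t + 2603 = -1060 + 2603 = 1543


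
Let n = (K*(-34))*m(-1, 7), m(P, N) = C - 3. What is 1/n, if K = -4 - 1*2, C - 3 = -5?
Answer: -1/1020 ≈ -0.00098039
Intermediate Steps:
C = -2 (C = 3 - 5 = -2)
m(P, N) = -5 (m(P, N) = -2 - 3 = -5)
K = -6 (K = -4 - 2 = -6)
n = -1020 (n = -6*(-34)*(-5) = 204*(-5) = -1020)
1/n = 1/(-1020) = -1/1020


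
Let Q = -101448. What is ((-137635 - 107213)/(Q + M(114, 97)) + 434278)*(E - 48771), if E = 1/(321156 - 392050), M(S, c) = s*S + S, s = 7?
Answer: -3145008117956514300/148487483 ≈ -2.1180e+10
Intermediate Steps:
M(S, c) = 8*S (M(S, c) = 7*S + S = 8*S)
E = -1/70894 (E = 1/(-70894) = -1/70894 ≈ -1.4106e-5)
((-137635 - 107213)/(Q + M(114, 97)) + 434278)*(E - 48771) = ((-137635 - 107213)/(-101448 + 8*114) + 434278)*(-1/70894 - 48771) = (-244848/(-101448 + 912) + 434278)*(-3457571275/70894) = (-244848/(-100536) + 434278)*(-3457571275/70894) = (-244848*(-1/100536) + 434278)*(-3457571275/70894) = (10202/4189 + 434278)*(-3457571275/70894) = (1819200744/4189)*(-3457571275/70894) = -3145008117956514300/148487483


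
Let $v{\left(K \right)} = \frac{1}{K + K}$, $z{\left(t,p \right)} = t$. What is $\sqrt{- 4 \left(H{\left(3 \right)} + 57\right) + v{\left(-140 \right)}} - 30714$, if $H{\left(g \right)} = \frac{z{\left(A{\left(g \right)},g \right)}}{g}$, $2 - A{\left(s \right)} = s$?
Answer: $-30714 + \frac{i \sqrt{39984630}}{420} \approx -30714.0 + 15.056 i$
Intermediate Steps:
$A{\left(s \right)} = 2 - s$
$v{\left(K \right)} = \frac{1}{2 K}$
$H{\left(g \right)} = \frac{2 - g}{g}$
$\sqrt{- 4 \left(H{\left(3 \right)} + 57\right) + v{\left(-140 \right)}} - 30714 = \sqrt{- 4 \left(\frac{2 - 3}{3} + 57\right) + \frac{1}{2 \left(-140\right)}} - 30714 = \sqrt{- 4 \left(\frac{2 - 3}{3} + 57\right) + \frac{1}{2} \left(- \frac{1}{140}\right)} - 30714 = \sqrt{- 4 \left(\frac{1}{3} \left(-1\right) + 57\right) - \frac{1}{280}} - 30714 = \sqrt{- 4 \left(- \frac{1}{3} + 57\right) - \frac{1}{280}} - 30714 = \sqrt{\left(-4\right) \frac{170}{3} - \frac{1}{280}} - 30714 = \sqrt{- \frac{680}{3} - \frac{1}{280}} - 30714 = \sqrt{- \frac{190403}{840}} - 30714 = \frac{i \sqrt{39984630}}{420} - 30714 = -30714 + \frac{i \sqrt{39984630}}{420}$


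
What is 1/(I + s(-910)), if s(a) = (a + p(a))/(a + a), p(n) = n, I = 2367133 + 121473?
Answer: 1/2488607 ≈ 4.0183e-7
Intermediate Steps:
I = 2488606
s(a) = 1 (s(a) = (a + a)/(a + a) = (2*a)/((2*a)) = (2*a)*(1/(2*a)) = 1)
1/(I + s(-910)) = 1/(2488606 + 1) = 1/2488607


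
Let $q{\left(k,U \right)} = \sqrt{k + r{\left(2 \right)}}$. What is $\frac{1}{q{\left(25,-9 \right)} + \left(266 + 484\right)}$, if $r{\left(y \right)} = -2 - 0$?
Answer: $\frac{750}{562477} - \frac{\sqrt{23}}{562477} \approx 0.0013249$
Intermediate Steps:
$r{\left(y \right)} = -2$ ($r{\left(y \right)} = -2 + 0 = -2$)
$q{\left(k,U \right)} = \sqrt{-2 + k}$ ($q{\left(k,U \right)} = \sqrt{k - 2} = \sqrt{-2 + k}$)
$\frac{1}{q{\left(25,-9 \right)} + \left(266 + 484\right)} = \frac{1}{\sqrt{-2 + 25} + \left(266 + 484\right)} = \frac{1}{\sqrt{23} + 750} = \frac{1}{750 + \sqrt{23}}$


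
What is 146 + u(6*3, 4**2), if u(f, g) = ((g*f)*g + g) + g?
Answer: 4786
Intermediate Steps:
u(f, g) = 2*g + f*g**2 (u(f, g) = ((f*g)*g + g) + g = (f*g**2 + g) + g = (g + f*g**2) + g = 2*g + f*g**2)
146 + u(6*3, 4**2) = 146 + 4**2*(2 + (6*3)*4**2) = 146 + 16*(2 + 18*16) = 146 + 16*(2 + 288) = 146 + 16*290 = 146 + 4640 = 4786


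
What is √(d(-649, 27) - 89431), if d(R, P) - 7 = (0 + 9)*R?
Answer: 3*I*√10585 ≈ 308.65*I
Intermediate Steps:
d(R, P) = 7 + 9*R (d(R, P) = 7 + (0 + 9)*R = 7 + 9*R)
√(d(-649, 27) - 89431) = √((7 + 9*(-649)) - 89431) = √((7 - 5841) - 89431) = √(-5834 - 89431) = √(-95265) = 3*I*√10585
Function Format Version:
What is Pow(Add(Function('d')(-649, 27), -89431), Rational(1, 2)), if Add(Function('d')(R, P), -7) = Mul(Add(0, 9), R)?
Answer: Mul(3, I, Pow(10585, Rational(1, 2))) ≈ Mul(308.65, I)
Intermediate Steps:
Function('d')(R, P) = Add(7, Mul(9, R)) (Function('d')(R, P) = Add(7, Mul(Add(0, 9), R)) = Add(7, Mul(9, R)))
Pow(Add(Function('d')(-649, 27), -89431), Rational(1, 2)) = Pow(Add(Add(7, Mul(9, -649)), -89431), Rational(1, 2)) = Pow(Add(Add(7, -5841), -89431), Rational(1, 2)) = Pow(Add(-5834, -89431), Rational(1, 2)) = Pow(-95265, Rational(1, 2)) = Mul(3, I, Pow(10585, Rational(1, 2)))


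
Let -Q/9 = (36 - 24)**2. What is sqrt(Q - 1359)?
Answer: 3*I*sqrt(295) ≈ 51.527*I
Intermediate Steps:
Q = -1296 (Q = -9*(36 - 24)**2 = -9*12**2 = -9*144 = -1296)
sqrt(Q - 1359) = sqrt(-1296 - 1359) = sqrt(-2655) = 3*I*sqrt(295)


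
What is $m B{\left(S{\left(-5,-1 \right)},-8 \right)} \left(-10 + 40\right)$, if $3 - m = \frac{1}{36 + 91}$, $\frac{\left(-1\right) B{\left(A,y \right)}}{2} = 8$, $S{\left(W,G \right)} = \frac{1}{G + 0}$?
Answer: $- \frac{182400}{127} \approx -1436.2$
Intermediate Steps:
$S{\left(W,G \right)} = \frac{1}{G}$
$B{\left(A,y \right)} = -16$ ($B{\left(A,y \right)} = \left(-2\right) 8 = -16$)
$m = \frac{380}{127}$ ($m = 3 - \frac{1}{36 + 91} = 3 - \frac{1}{127} = \frac{380}{127} \approx 2.9921$)
$m B{\left(S{\left(-5,-1 \right)},-8 \right)} \left(-10 + 40\right) = \frac{380}{127} \left(-16\right) \left(-10 + 40\right) = \left(- \frac{6080}{127}\right) 30 = - \frac{182400}{127}$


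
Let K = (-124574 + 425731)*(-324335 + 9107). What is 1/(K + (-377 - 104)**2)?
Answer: -1/94932887435 ≈ -1.0534e-11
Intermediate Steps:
K = -94933118796 (K = 301157*(-315228) = -94933118796)
1/(K + (-377 - 104)**2) = 1/(-94933118796 + (-377 - 104)**2) = 1/(-94933118796 + (-481)**2) = 1/(-94933118796 + 231361) = 1/(-94932887435) = -1/94932887435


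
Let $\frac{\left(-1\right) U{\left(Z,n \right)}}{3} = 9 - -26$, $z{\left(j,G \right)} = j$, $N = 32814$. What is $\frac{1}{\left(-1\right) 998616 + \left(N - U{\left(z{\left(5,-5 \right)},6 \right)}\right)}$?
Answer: $- \frac{1}{965697} \approx -1.0355 \cdot 10^{-6}$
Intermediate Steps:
$U{\left(Z,n \right)} = -105$ ($U{\left(Z,n \right)} = - 3 \left(9 - -26\right) = - 3 \left(9 + 26\right) = \left(-3\right) 35 = -105$)
$\frac{1}{\left(-1\right) 998616 + \left(N - U{\left(z{\left(5,-5 \right)},6 \right)}\right)} = \frac{1}{\left(-1\right) 998616 + \left(32814 - -105\right)} = \frac{1}{-998616 + \left(32814 + 105\right)} = \frac{1}{-998616 + 32919} = \frac{1}{-965697} = - \frac{1}{965697}$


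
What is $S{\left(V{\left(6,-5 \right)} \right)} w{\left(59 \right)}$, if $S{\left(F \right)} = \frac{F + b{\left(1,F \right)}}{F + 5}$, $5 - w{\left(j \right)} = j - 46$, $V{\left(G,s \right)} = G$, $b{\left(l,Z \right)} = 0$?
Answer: $- \frac{48}{11} \approx -4.3636$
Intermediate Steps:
$w{\left(j \right)} = 51 - j$ ($w{\left(j \right)} = 5 - \left(j - 46\right) = 5 - \left(-46 + j\right) = 51 - j$)
$S{\left(F \right)} = \frac{F}{5 + F}$ ($S{\left(F \right)} = \frac{F + 0}{F + 5} = \frac{F}{5 + F}$)
$S{\left(V{\left(6,-5 \right)} \right)} w{\left(59 \right)} = \frac{6}{5 + 6} \left(51 - 59\right) = \frac{6}{11} \left(51 - 59\right) = 6 \cdot \frac{1}{11} \left(-8\right) = \frac{6}{11} \left(-8\right) = - \frac{48}{11}$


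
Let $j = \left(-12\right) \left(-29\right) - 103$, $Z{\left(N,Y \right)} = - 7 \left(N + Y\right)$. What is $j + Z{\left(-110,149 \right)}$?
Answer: $-28$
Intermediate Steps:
$Z{\left(N,Y \right)} = - 7 N - 7 Y$
$j = 245$ ($j = 348 - 103 = 245$)
$j + Z{\left(-110,149 \right)} = 245 - 273 = -28$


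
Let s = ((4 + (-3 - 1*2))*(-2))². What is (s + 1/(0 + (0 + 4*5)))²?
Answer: 6561/400 ≈ 16.402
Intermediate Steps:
s = 4 (s = ((4 + (-3 - 2))*(-2))² = ((4 - 5)*(-2))² = (-1*(-2))² = 2² = 4)
(s + 1/(0 + (0 + 4*5)))² = (4 + 1/(0 + (0 + 4*5)))² = (4 + 1/(0 + (0 + 20)))² = (4 + 1/(0 + 20))² = (4 + 1/20)² = (81/20)² = 6561/400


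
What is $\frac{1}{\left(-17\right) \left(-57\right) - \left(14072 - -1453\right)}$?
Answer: $- \frac{1}{14556} \approx -6.87 \cdot 10^{-5}$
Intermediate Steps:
$\frac{1}{\left(-17\right) \left(-57\right) - \left(14072 - -1453\right)} = \frac{1}{969 - \left(14072 + 1453\right)} = \frac{1}{969 - 15525} = \frac{1}{-14556} = - \frac{1}{14556}$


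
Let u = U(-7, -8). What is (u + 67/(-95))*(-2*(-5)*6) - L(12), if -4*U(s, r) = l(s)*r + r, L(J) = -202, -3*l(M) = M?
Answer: 10634/19 ≈ 559.68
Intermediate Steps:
l(M) = -M/3
U(s, r) = -r/4 + r*s/12 (U(s, r) = -((-s/3)*r + r)/4 = -(-r*s/3 + r)/4 = -(r - r*s/3)/4 = -r/4 + r*s/12)
u = 20/3 (u = (1/12)*(-8)*(-3 - 7) = (1/12)*(-8)*(-10) = 20/3 ≈ 6.6667)
(u + 67/(-95))*(-2*(-5)*6) - L(12) = (20/3 + 67/(-95))*(-2*(-5)*6) - 1*(-202) = (20/3 + 67*(-1/95))*(10*6) + 202 = (20/3 - 67/95)*60 + 202 = (1699/285)*60 + 202 = 6796/19 + 202 = 10634/19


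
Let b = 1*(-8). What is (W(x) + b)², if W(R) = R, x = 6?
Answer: 4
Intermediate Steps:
b = -8
(W(x) + b)² = (6 - 8)² = (-2)² = 4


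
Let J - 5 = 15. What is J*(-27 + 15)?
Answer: -240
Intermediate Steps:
J = 20 (J = 5 + 15 = 20)
J*(-27 + 15) = 20*(-27 + 15) = 20*(-12) = -240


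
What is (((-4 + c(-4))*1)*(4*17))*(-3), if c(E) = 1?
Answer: 612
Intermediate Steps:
(((-4 + c(-4))*1)*(4*17))*(-3) = (((-4 + 1)*1)*(4*17))*(-3) = (-3*1*68)*(-3) = -3*68*(-3) = -204*(-3) = 612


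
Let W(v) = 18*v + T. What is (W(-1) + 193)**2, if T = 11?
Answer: 34596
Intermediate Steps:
W(v) = 11 + 18*v (W(v) = 18*v + 11 = 11 + 18*v)
(W(-1) + 193)**2 = ((11 + 18*(-1)) + 193)**2 = ((11 - 18) + 193)**2 = (-7 + 193)**2 = 186**2 = 34596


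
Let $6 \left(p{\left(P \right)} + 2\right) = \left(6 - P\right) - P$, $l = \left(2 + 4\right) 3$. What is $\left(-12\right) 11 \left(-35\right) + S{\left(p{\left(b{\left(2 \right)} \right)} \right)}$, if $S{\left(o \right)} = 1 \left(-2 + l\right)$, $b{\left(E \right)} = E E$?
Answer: $4636$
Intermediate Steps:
$l = 18$ ($l = 6 \cdot 3 = 18$)
$b{\left(E \right)} = E^{2}$
$p{\left(P \right)} = -1 - \frac{P}{3}$ ($p{\left(P \right)} = -2 + \frac{\left(6 - P\right) - P}{6} = -2 + \frac{6 - 2 P}{6} = -2 - \left(-1 + \frac{P}{3}\right) = -1 - \frac{P}{3}$)
$S{\left(o \right)} = 16$ ($S{\left(o \right)} = 1 \left(-2 + 18\right) = 1 \cdot 16 = 16$)
$\left(-12\right) 11 \left(-35\right) + S{\left(p{\left(b{\left(2 \right)} \right)} \right)} = \left(-12\right) 11 \left(-35\right) + 16 = \left(-132\right) \left(-35\right) + 16 = 4620 + 16 = 4636$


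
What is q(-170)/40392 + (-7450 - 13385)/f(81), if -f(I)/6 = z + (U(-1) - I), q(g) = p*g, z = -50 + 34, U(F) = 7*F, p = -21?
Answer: -685735/20592 ≈ -33.301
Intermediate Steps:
z = -16
q(g) = -21*g
f(I) = 138 + 6*I (f(I) = -6*(-16 + (7*(-1) - I)) = -6*(-16 + (-7 - I)) = -6*(-23 - I) = 138 + 6*I)
q(-170)/40392 + (-7450 - 13385)/f(81) = -21*(-170)/40392 + (-7450 - 13385)/(138 + 6*81) = 3570*(1/40392) - 20835/(138 + 486) = 35/396 - 20835/624 = 35/396 - 20835*1/624 = 35/396 - 6945/208 = -685735/20592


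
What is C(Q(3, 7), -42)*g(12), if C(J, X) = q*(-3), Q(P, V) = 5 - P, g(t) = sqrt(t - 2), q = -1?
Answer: 3*sqrt(10) ≈ 9.4868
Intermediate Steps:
g(t) = sqrt(-2 + t)
C(J, X) = 3 (C(J, X) = -1*(-3) = 3)
C(Q(3, 7), -42)*g(12) = 3*sqrt(-2 + 12) = 3*sqrt(10)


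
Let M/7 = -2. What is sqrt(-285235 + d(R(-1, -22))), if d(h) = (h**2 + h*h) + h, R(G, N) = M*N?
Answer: I*sqrt(95199) ≈ 308.54*I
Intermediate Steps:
M = -14 (M = 7*(-2) = -14)
R(G, N) = -14*N
d(h) = h + 2*h**2 (d(h) = (h**2 + h**2) + h = 2*h**2 + h = h + 2*h**2)
sqrt(-285235 + d(R(-1, -22))) = sqrt(-285235 + (-14*(-22))*(1 + 2*(-14*(-22)))) = sqrt(-285235 + 308*(1 + 2*308)) = sqrt(-285235 + 308*(1 + 616)) = sqrt(-285235 + 308*617) = sqrt(-285235 + 190036) = sqrt(-95199) = I*sqrt(95199)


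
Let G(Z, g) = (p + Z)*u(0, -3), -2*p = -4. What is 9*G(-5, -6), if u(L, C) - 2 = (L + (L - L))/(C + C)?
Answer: -54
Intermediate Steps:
u(L, C) = 2 + L/(2*C) (u(L, C) = 2 + (L + (L - L))/(C + C) = 2 + (L + 0)/((2*C)) = 2 + L*(1/(2*C)) = 2 + L/(2*C))
p = 2 (p = -½*(-4) = 2)
G(Z, g) = 4 + 2*Z (G(Z, g) = (2 + Z)*(2 + (½)*0/(-3)) = (2 + Z)*(2 + (½)*0*(-⅓)) = (2 + Z)*(2 + 0) = (2 + Z)*2 = 4 + 2*Z)
9*G(-5, -6) = 9*(4 + 2*(-5)) = 9*(4 - 10) = 9*(-6) = -54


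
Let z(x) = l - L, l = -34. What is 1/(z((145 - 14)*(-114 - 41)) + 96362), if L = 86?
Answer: 1/96242 ≈ 1.0390e-5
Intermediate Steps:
z(x) = -120 (z(x) = -34 - 1*86 = -34 - 86 = -120)
1/(z((145 - 14)*(-114 - 41)) + 96362) = 1/(-120 + 96362) = 1/96242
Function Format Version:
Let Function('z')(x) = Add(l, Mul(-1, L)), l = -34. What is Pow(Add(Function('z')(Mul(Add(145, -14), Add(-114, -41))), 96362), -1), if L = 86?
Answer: Rational(1, 96242) ≈ 1.0390e-5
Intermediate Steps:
Function('z')(x) = -120 (Function('z')(x) = Add(-34, Mul(-1, 86)) = Add(-34, -86) = -120)
Pow(Add(Function('z')(Mul(Add(145, -14), Add(-114, -41))), 96362), -1) = Pow(Add(-120, 96362), -1) = Pow(96242, -1) = Rational(1, 96242)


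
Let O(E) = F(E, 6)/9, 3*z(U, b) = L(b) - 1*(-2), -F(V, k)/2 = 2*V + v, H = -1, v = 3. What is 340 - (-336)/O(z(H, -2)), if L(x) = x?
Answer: -164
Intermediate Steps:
F(V, k) = -6 - 4*V (F(V, k) = -2*(2*V + 3) = -2*(3 + 2*V) = -6 - 4*V)
z(U, b) = ⅔ + b/3 (z(U, b) = (b - 1*(-2))/3 = (b + 2)/3 = (2 + b)/3 = ⅔ + b/3)
O(E) = -⅔ - 4*E/9 (O(E) = (-6 - 4*E)/9 = (-6 - 4*E)*(⅑) = -⅔ - 4*E/9)
340 - (-336)/O(z(H, -2)) = 340 - (-336)/(-⅔ - 4*(⅔ + (⅓)*(-2))/9) = 340 - (-336)/(-⅔ - 4*(⅔ - ⅔)/9) = 340 - (-336)/(-⅔ - 4/9*0) = 340 - (-336)/(-⅔ + 0) = 340 - (-336)/(-⅔) = 340 - (-336)*(-3)/2 = 340 - 1*504 = 340 - 504 = -164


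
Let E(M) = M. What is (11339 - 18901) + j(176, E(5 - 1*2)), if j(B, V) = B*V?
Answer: -7034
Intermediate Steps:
(11339 - 18901) + j(176, E(5 - 1*2)) = (11339 - 18901) + 176*(5 - 1*2) = -7562 + 176*(5 - 2) = -7562 + 176*3 = -7562 + 528 = -7034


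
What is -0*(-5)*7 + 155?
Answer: 155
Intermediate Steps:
-0*(-5)*7 + 155 = -5*0*7 + 155 = 0*7 + 155 = 0 + 155 = 155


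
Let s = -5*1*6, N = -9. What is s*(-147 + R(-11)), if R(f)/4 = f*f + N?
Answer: -9030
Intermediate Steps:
s = -30 (s = -5*6 = -30)
R(f) = -36 + 4*f² (R(f) = 4*(f*f - 9) = 4*(f² - 9) = 4*(-9 + f²) = -36 + 4*f²)
s*(-147 + R(-11)) = -30*(-147 + (-36 + 4*(-11)²)) = -30*(-147 + (-36 + 4*121)) = -30*(-147 + (-36 + 484)) = -30*(-147 + 448) = -30*301 = -9030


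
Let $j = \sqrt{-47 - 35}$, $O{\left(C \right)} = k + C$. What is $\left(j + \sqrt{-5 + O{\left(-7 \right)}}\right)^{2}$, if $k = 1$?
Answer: $-93 - 2 \sqrt{902} \approx -153.07$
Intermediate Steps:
$O{\left(C \right)} = 1 + C$
$j = i \sqrt{82}$ ($j = \sqrt{-82} = i \sqrt{82} \approx 9.0554 i$)
$\left(j + \sqrt{-5 + O{\left(-7 \right)}}\right)^{2} = \left(i \sqrt{82} + \sqrt{-5 + \left(1 - 7\right)}\right)^{2} = \left(i \sqrt{82} + \sqrt{-5 - 6}\right)^{2} = \left(i \sqrt{82} + \sqrt{-11}\right)^{2} = \left(i \sqrt{82} + i \sqrt{11}\right)^{2} = \left(i \sqrt{11} + i \sqrt{82}\right)^{2}$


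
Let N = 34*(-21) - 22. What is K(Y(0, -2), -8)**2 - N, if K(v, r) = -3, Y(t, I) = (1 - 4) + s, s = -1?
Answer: 745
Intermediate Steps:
Y(t, I) = -4 (Y(t, I) = (1 - 4) - 1 = -3 - 1 = -4)
N = -736 (N = -714 - 22 = -736)
K(Y(0, -2), -8)**2 - N = (-3)**2 - 1*(-736) = 9 + 736 = 745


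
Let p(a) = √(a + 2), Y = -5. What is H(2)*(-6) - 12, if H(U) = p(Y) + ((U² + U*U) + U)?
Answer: -72 - 6*I*√3 ≈ -72.0 - 10.392*I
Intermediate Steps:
p(a) = √(2 + a)
H(U) = U + 2*U² + I*√3 (H(U) = √(2 - 5) + ((U² + U*U) + U) = √(-3) + ((U² + U²) + U) = I*√3 + (2*U² + U) = I*√3 + (U + 2*U²) = U + 2*U² + I*√3)
H(2)*(-6) - 12 = (2 + 2*2² + I*√3)*(-6) - 12 = (2 + 2*4 + I*√3)*(-6) - 12 = (2 + 8 + I*√3)*(-6) - 12 = (10 + I*√3)*(-6) - 12 = (-60 - 6*I*√3) - 12 = -72 - 6*I*√3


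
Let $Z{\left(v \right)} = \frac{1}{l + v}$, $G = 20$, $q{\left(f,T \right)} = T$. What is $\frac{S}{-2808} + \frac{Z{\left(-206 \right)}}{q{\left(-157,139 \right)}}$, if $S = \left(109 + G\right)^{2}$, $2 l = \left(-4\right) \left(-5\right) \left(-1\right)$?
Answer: $- \frac{289139}{48789} \approx -5.9263$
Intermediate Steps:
$l = -10$ ($l = \frac{\left(-4\right) \left(-5\right) \left(-1\right)}{2} = \frac{20 \left(-1\right)}{2} = \frac{1}{2} \left(-20\right) = -10$)
$Z{\left(v \right)} = \frac{1}{-10 + v}$
$S = 16641$ ($S = \left(109 + 20\right)^{2} = 129^{2} = 16641$)
$\frac{S}{-2808} + \frac{Z{\left(-206 \right)}}{q{\left(-157,139 \right)}} = \frac{16641}{-2808} + \frac{1}{\left(-10 - 206\right) 139} = 16641 \left(- \frac{1}{2808}\right) + \frac{1}{-216} \cdot \frac{1}{139} = - \frac{1849}{312} - \frac{1}{30024} = - \frac{289139}{48789}$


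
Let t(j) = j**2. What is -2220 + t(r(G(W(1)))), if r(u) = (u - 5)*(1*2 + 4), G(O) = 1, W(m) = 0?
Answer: -1644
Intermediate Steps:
r(u) = -30 + 6*u (r(u) = (-5 + u)*(2 + 4) = (-5 + u)*6 = -30 + 6*u)
-2220 + t(r(G(W(1)))) = -2220 + (-30 + 6*1)**2 = -2220 + (-30 + 6)**2 = -2220 + (-24)**2 = -2220 + 576 = -1644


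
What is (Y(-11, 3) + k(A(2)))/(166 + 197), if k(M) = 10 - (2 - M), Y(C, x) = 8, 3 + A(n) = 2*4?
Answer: 7/121 ≈ 0.057851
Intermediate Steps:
A(n) = 5 (A(n) = -3 + 2*4 = -3 + 8 = 5)
k(M) = 8 + M (k(M) = 10 + (-2 + M) = 8 + M)
(Y(-11, 3) + k(A(2)))/(166 + 197) = (8 + (8 + 5))/(166 + 197) = (8 + 13)/363 = 21*(1/363) = 7/121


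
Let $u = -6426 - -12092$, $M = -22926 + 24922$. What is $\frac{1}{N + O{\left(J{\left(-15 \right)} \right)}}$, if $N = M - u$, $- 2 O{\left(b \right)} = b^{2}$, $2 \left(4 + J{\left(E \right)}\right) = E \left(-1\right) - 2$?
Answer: $- \frac{8}{29385} \approx -0.00027225$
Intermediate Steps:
$J{\left(E \right)} = -5 - \frac{E}{2}$ ($J{\left(E \right)} = -4 + \frac{E \left(-1\right) - 2}{2} = -4 + \frac{- E - 2}{2} = -4 + \frac{-2 - E}{2} = -4 - \left(1 + \frac{E}{2}\right) = -5 - \frac{E}{2}$)
$M = 1996$
$u = 5666$ ($u = -6426 + 12092 = 5666$)
$O{\left(b \right)} = - \frac{b^{2}}{2}$
$N = -3670$ ($N = 1996 - 5666 = -3670$)
$\frac{1}{N + O{\left(J{\left(-15 \right)} \right)}} = \frac{1}{-3670 - \frac{\left(-5 - - \frac{15}{2}\right)^{2}}{2}} = \frac{1}{-3670 - \frac{\left(-5 + \frac{15}{2}\right)^{2}}{2}} = \frac{1}{-3670 - \frac{\left(\frac{5}{2}\right)^{2}}{2}} = \frac{1}{-3670 - \frac{25}{8}} = \frac{1}{- \frac{29385}{8}} = - \frac{8}{29385}$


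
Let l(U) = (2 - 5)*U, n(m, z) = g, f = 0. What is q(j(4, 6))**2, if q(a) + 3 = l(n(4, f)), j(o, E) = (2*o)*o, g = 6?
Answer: 441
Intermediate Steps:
n(m, z) = 6
j(o, E) = 2*o**2
l(U) = -3*U
q(a) = -21 (q(a) = -3 - 3*6 = -3 - 18 = -21)
q(j(4, 6))**2 = (-21)**2 = 441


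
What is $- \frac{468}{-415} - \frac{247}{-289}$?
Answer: $\frac{237757}{119935} \approx 1.9824$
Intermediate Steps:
$- \frac{468}{-415} - \frac{247}{-289} = \left(-468\right) \left(- \frac{1}{415}\right) - - \frac{247}{289} = \frac{468}{415} + \frac{247}{289} = \frac{237757}{119935}$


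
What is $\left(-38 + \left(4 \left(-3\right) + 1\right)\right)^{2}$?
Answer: $2401$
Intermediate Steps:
$\left(-38 + \left(4 \left(-3\right) + 1\right)\right)^{2} = \left(-38 + \left(-12 + 1\right)\right)^{2} = \left(-38 - 11\right)^{2} = \left(-49\right)^{2} = 2401$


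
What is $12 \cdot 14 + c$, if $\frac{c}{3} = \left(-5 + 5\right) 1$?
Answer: $168$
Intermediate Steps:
$c = 0$ ($c = 3 \left(-5 + 5\right) 1 = 3 \cdot 0 \cdot 1 = 3 \cdot 0 = 0$)
$12 \cdot 14 + c = 12 \cdot 14 + 0 = 168 + 0 = 168$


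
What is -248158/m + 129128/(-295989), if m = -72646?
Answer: 32035702787/10751208447 ≈ 2.9797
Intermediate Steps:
-248158/m + 129128/(-295989) = -248158/(-72646) + 129128/(-295989) = -248158*(-1/72646) + 129128*(-1/295989) = 124079/36323 - 129128/295989 = 32035702787/10751208447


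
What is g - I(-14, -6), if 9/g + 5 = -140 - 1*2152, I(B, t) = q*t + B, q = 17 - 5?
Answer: 197533/2297 ≈ 85.996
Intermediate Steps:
q = 12 (q = 17 - 1*5 = 17 - 5 = 12)
I(B, t) = B + 12*t (I(B, t) = 12*t + B = B + 12*t)
g = -9/2297 (g = 9/(-5 + (-140 - 1*2152)) = 9/(-5 + (-140 - 2152)) = 9/(-5 - 2292) = 9/(-2297) = 9*(-1/2297) = -9/2297 ≈ -0.0039182)
g - I(-14, -6) = -9/2297 - (-14 + 12*(-6)) = -9/2297 - (-14 - 72) = -9/2297 - 1*(-86) = -9/2297 + 86 = 197533/2297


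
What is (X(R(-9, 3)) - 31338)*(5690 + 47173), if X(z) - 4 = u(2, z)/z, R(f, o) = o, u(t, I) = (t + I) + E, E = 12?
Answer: -1656109685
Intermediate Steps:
u(t, I) = 12 + I + t (u(t, I) = (t + I) + 12 = (I + t) + 12 = 12 + I + t)
X(z) = 4 + (14 + z)/z (X(z) = 4 + (12 + z + 2)/z = 4 + (14 + z)/z)
(X(R(-9, 3)) - 31338)*(5690 + 47173) = ((5 + 14/3) - 31338)*(5690 + 47173) = ((5 + 14*(1/3)) - 31338)*52863 = ((5 + 14/3) - 31338)*52863 = (29/3 - 31338)*52863 = -93985/3*52863 = -1656109685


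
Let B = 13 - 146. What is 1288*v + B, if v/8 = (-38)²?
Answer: 14878843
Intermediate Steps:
B = -133
v = 11552 (v = 8*(-38)² = 8*1444 = 11552)
1288*v + B = 1288*11552 - 133 = 14878976 - 133 = 14878843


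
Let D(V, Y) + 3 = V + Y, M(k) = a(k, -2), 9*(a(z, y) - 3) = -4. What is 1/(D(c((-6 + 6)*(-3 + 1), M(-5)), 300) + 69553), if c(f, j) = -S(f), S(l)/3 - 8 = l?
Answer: 1/69826 ≈ 1.4321e-5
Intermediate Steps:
a(z, y) = 23/9 (a(z, y) = 3 + (1/9)*(-4) = 3 - 4/9 = 23/9)
M(k) = 23/9
S(l) = 24 + 3*l
c(f, j) = -24 - 3*f (c(f, j) = -(24 + 3*f) = -24 - 3*f)
D(V, Y) = -3 + V + Y (D(V, Y) = -3 + (V + Y) = -3 + V + Y)
1/(D(c((-6 + 6)*(-3 + 1), M(-5)), 300) + 69553) = 1/((-3 + (-24 - 3*(-6 + 6)*(-3 + 1)) + 300) + 69553) = 1/((-3 + (-24 - 0*(-2)) + 300) + 69553) = 1/((-3 + (-24 - 3*0) + 300) + 69553) = 1/((-3 + (-24 + 0) + 300) + 69553) = 1/((-3 - 24 + 300) + 69553) = 1/(273 + 69553) = 1/69826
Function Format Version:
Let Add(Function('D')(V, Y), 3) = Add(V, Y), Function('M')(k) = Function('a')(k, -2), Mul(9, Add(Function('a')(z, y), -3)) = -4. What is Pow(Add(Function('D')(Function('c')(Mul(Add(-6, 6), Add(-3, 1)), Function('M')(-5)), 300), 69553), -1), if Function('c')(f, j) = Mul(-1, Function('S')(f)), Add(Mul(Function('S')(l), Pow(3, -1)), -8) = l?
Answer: Rational(1, 69826) ≈ 1.4321e-5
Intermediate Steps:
Function('a')(z, y) = Rational(23, 9) (Function('a')(z, y) = Add(3, Mul(Rational(1, 9), -4)) = Add(3, Rational(-4, 9)) = Rational(23, 9))
Function('M')(k) = Rational(23, 9)
Function('S')(l) = Add(24, Mul(3, l))
Function('c')(f, j) = Add(-24, Mul(-3, f)) (Function('c')(f, j) = Mul(-1, Add(24, Mul(3, f))) = Add(-24, Mul(-3, f)))
Function('D')(V, Y) = Add(-3, V, Y) (Function('D')(V, Y) = Add(-3, Add(V, Y)) = Add(-3, V, Y))
Pow(Add(Function('D')(Function('c')(Mul(Add(-6, 6), Add(-3, 1)), Function('M')(-5)), 300), 69553), -1) = Pow(Add(Add(-3, Add(-24, Mul(-3, Mul(Add(-6, 6), Add(-3, 1)))), 300), 69553), -1) = Pow(Add(Add(-3, Add(-24, Mul(-3, Mul(0, -2))), 300), 69553), -1) = Pow(Add(Add(-3, Add(-24, Mul(-3, 0)), 300), 69553), -1) = Pow(Add(Add(-3, Add(-24, 0), 300), 69553), -1) = Pow(Add(Add(-3, -24, 300), 69553), -1) = Pow(Add(273, 69553), -1) = Pow(69826, -1) = Rational(1, 69826)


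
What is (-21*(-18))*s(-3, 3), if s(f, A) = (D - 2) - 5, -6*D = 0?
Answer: -2646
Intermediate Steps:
D = 0 (D = -⅙*0 = 0)
s(f, A) = -7 (s(f, A) = (0 - 2) - 5 = -2 - 5 = -7)
(-21*(-18))*s(-3, 3) = -21*(-18)*(-7) = 378*(-7) = -2646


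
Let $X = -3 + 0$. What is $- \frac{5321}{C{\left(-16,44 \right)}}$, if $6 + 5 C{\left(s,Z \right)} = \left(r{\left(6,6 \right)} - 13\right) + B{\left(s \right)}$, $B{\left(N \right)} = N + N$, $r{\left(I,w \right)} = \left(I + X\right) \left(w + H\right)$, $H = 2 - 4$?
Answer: $\frac{26605}{39} \approx 682.18$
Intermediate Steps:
$X = -3$
$H = -2$ ($H = 2 - 4 = -2$)
$r{\left(I,w \right)} = \left(-3 + I\right) \left(-2 + w\right)$ ($r{\left(I,w \right)} = \left(I - 3\right) \left(w - 2\right) = \left(-3 + I\right) \left(-2 + w\right)$)
$B{\left(N \right)} = 2 N$
$C{\left(s,Z \right)} = - \frac{7}{5} + \frac{2 s}{5}$ ($C{\left(s,Z \right)} = - \frac{6}{5} + \frac{\left(\left(6 - 18 - 12 + 6 \cdot 6\right) - 13\right) + 2 s}{5} = - \frac{6}{5} + \frac{\left(\left(6 - 18 - 12 + 36\right) - 13\right) + 2 s}{5} = - \frac{6}{5} + \frac{\left(12 - 13\right) + 2 s}{5} = - \frac{6}{5} + \frac{-1 + 2 s}{5} = - \frac{6}{5} + \left(- \frac{1}{5} + \frac{2 s}{5}\right) = - \frac{7}{5} + \frac{2 s}{5}$)
$- \frac{5321}{C{\left(-16,44 \right)}} = - \frac{5321}{- \frac{7}{5} + \frac{2}{5} \left(-16\right)} = - \frac{5321}{- \frac{7}{5} - \frac{32}{5}} = - \frac{5321}{- \frac{39}{5}} = \left(-5321\right) \left(- \frac{5}{39}\right) = \frac{26605}{39}$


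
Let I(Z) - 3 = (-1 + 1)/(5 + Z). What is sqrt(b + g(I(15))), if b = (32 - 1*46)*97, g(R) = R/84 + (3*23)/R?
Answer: I*sqrt(261653)/14 ≈ 36.537*I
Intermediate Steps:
I(Z) = 3 (I(Z) = 3 + (-1 + 1)/(5 + Z) = 3 + 0/(5 + Z) = 3 + 0 = 3)
g(R) = 69/R + R/84 (g(R) = R*(1/84) + 69/R = R/84 + 69/R = 69/R + R/84)
b = -1358 (b = (32 - 46)*97 = -14*97 = -1358)
sqrt(b + g(I(15))) = sqrt(-1358 + (69/3 + (1/84)*3)) = sqrt(-1358 + (69*(1/3) + 1/28)) = sqrt(-1358 + (23 + 1/28)) = sqrt(-1358 + 645/28) = sqrt(-37379/28) = I*sqrt(261653)/14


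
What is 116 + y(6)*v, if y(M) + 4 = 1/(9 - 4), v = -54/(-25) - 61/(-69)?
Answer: 900731/8625 ≈ 104.43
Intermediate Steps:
v = 5251/1725 (v = -54*(-1/25) - 61*(-1/69) = 54/25 + 61/69 = 5251/1725 ≈ 3.0441)
y(M) = -19/5 (y(M) = -4 + 1/(9 - 4) = -4 + 1/5 = -4 + ⅕ = -19/5)
116 + y(6)*v = 116 - 19/5*5251/1725 = 116 - 99769/8625 = 900731/8625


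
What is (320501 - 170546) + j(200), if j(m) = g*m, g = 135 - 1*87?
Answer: 159555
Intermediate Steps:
g = 48 (g = 135 - 87 = 48)
j(m) = 48*m
(320501 - 170546) + j(200) = (320501 - 170546) + 48*200 = 149955 + 9600 = 159555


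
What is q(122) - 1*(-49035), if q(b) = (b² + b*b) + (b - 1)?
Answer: 78924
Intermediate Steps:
q(b) = -1 + b + 2*b² (q(b) = (b² + b²) + (-1 + b) = 2*b² + (-1 + b) = -1 + b + 2*b²)
q(122) - 1*(-49035) = (-1 + 122 + 2*122²) - 1*(-49035) = (-1 + 122 + 2*14884) + 49035 = (-1 + 122 + 29768) + 49035 = 29889 + 49035 = 78924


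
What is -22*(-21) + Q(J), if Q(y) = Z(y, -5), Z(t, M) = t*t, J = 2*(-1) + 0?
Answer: 466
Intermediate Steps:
J = -2 (J = -2 + 0 = -2)
Z(t, M) = t²
Q(y) = y²
-22*(-21) + Q(J) = -22*(-21) + (-2)² = 462 + 4 = 466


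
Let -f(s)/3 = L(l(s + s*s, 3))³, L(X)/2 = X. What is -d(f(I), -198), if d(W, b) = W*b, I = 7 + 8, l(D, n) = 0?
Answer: 0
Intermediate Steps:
L(X) = 2*X
I = 15
f(s) = 0 (f(s) = -3*(2*0)³ = -3*0³ = -3*0 = 0)
-d(f(I), -198) = -0*(-198) = -1*0 = 0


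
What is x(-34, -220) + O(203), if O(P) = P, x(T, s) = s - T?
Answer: 17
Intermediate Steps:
x(-34, -220) + O(203) = (-220 - 1*(-34)) + 203 = (-220 + 34) + 203 = -186 + 203 = 17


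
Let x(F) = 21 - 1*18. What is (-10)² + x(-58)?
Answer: 103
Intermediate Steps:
x(F) = 3 (x(F) = 21 - 18 = 3)
(-10)² + x(-58) = (-10)² + 3 = 100 + 3 = 103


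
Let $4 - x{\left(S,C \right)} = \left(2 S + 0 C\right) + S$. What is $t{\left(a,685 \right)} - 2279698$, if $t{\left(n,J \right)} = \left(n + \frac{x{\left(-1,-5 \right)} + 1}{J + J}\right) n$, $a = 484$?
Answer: $- \frac{1401125834}{685} \approx -2.0454 \cdot 10^{6}$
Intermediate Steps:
$x{\left(S,C \right)} = 4 - 3 S$ ($x{\left(S,C \right)} = 4 - \left(\left(2 S + 0 C\right) + S\right) = 4 - \left(\left(2 S + 0\right) + S\right) = 4 - \left(2 S + S\right) = 4 - 3 S$)
$t{\left(n,J \right)} = n \left(n + \frac{4}{J}\right)$ ($t{\left(n,J \right)} = \left(n + \frac{\left(4 - -3\right) + 1}{J + J}\right) n = \left(n + \frac{\left(4 + 3\right) + 1}{2 J}\right) n = \left(n + \left(7 + 1\right) \frac{1}{2 J}\right) n = \left(n + 8 \frac{1}{2 J}\right) n = \left(n + \frac{4}{J}\right) n = n \left(n + \frac{4}{J}\right)$)
$t{\left(a,685 \right)} - 2279698 = \frac{484 \left(4 + 685 \cdot 484\right)}{685} - 2279698 = 484 \cdot \frac{1}{685} \left(4 + 331540\right) - 2279698 = 484 \cdot \frac{1}{685} \cdot 331544 - 2279698 = \frac{160467296}{685} - 2279698 = - \frac{1401125834}{685}$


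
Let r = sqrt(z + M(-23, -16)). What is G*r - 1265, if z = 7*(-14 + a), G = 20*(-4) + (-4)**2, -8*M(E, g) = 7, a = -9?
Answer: -1265 - 16*I*sqrt(2590) ≈ -1265.0 - 814.27*I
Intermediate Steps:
M(E, g) = -7/8 (M(E, g) = -1/8*7 = -7/8)
G = -64 (G = -80 + 16 = -64)
z = -161 (z = 7*(-14 - 9) = 7*(-23) = -161)
r = I*sqrt(2590)/4 (r = sqrt(-161 - 7/8) = sqrt(-1295/8) = I*sqrt(2590)/4 ≈ 12.723*I)
G*r - 1265 = -16*I*sqrt(2590) - 1265 = -1265 - 16*I*sqrt(2590)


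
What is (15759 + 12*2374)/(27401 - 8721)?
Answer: 44247/18680 ≈ 2.3687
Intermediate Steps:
(15759 + 12*2374)/(27401 - 8721) = (15759 + 28488)/18680 = 44247*(1/18680) = 44247/18680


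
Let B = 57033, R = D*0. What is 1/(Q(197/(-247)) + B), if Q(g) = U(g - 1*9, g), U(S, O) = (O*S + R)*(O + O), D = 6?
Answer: 15069223/859255159799 ≈ 1.7538e-5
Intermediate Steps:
R = 0 (R = 6*0 = 0)
U(S, O) = 2*S*O**2 (U(S, O) = (O*S + 0)*(O + O) = (O*S)*(2*O) = 2*S*O**2)
Q(g) = 2*g**2*(-9 + g) (Q(g) = 2*(g - 1*9)*g**2 = 2*(g - 9)*g**2 = 2*(-9 + g)*g**2 = 2*g**2*(-9 + g))
1/(Q(197/(-247)) + B) = 1/(2*(197/(-247))**2*(-9 + 197/(-247)) + 57033) = 1/(2*(197*(-1/247))**2*(-9 + 197*(-1/247)) + 57033) = 1/(2*(-197/247)**2*(-9 - 197/247) + 57033) = 1/(2*(38809/61009)*(-2420/247) + 57033) = 1/(-187835560/15069223 + 57033) = 1/(859255159799/15069223) = 15069223/859255159799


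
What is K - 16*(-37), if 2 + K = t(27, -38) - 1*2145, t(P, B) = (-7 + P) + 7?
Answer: -1528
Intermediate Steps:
t(P, B) = P
K = -2120 (K = -2 + (27 - 1*2145) = -2 + (27 - 2145) = -2 - 2118 = -2120)
K - 16*(-37) = -2120 - 16*(-37) = -2120 + 592 = -1528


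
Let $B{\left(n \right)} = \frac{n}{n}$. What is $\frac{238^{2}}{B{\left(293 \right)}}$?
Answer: $56644$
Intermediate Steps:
$B{\left(n \right)} = 1$
$\frac{238^{2}}{B{\left(293 \right)}} = \frac{238^{2}}{1} = 56644 \cdot 1 = 56644$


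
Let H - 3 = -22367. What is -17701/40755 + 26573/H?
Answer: -1478847779/911444820 ≈ -1.6225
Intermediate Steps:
H = -22364 (H = 3 - 22367 = -22364)
-17701/40755 + 26573/H = -17701/40755 + 26573/(-22364) = -17701*1/40755 + 26573*(-1/22364) = -17701/40755 - 26573/22364 = -1478847779/911444820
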